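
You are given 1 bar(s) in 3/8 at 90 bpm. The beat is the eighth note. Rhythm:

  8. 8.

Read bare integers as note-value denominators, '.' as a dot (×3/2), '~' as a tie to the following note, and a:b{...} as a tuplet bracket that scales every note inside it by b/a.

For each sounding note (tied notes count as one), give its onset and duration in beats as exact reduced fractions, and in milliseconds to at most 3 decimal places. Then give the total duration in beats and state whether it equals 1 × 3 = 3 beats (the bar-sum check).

1) 0.0ms=0b +1000.0ms=3/2b
2) 1000.0ms=3/2b +1000.0ms=3/2b
Σ=3b of 3 (90bpm 3/8) — PASS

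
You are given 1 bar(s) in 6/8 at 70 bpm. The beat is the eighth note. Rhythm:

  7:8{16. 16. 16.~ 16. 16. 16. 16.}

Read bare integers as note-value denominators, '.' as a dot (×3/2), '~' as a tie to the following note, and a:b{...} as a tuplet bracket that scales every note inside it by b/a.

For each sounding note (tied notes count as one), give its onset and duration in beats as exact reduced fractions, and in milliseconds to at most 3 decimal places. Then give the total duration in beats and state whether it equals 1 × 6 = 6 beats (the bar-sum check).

1) 0.0ms=0b +734.694ms=6/7b
2) 734.694ms=6/7b +734.694ms=6/7b
3) 1469.388ms=12/7b +1469.388ms=12/7b
4) 2938.776ms=24/7b +734.694ms=6/7b
5) 3673.469ms=30/7b +734.694ms=6/7b
6) 4408.163ms=36/7b +734.694ms=6/7b
Σ=6b of 6 (70bpm 6/8) — PASS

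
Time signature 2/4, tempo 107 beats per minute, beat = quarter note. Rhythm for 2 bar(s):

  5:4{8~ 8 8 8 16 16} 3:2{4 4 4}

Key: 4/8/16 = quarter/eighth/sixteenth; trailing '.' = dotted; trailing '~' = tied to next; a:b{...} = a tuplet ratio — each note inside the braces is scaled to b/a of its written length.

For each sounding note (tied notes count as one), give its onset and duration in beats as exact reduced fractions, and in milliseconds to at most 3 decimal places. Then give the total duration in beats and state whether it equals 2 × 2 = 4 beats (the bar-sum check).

1) 0.0ms=0b +448.598ms=4/5b
2) 448.598ms=4/5b +224.299ms=2/5b
3) 672.897ms=6/5b +224.299ms=2/5b
4) 897.196ms=8/5b +112.15ms=1/5b
5) 1009.346ms=9/5b +112.15ms=1/5b
6) 1121.495ms=2b +373.832ms=2/3b
7) 1495.327ms=8/3b +373.832ms=2/3b
8) 1869.159ms=10/3b +373.832ms=2/3b
Σ=4b of 4 (107bpm 2/4) — PASS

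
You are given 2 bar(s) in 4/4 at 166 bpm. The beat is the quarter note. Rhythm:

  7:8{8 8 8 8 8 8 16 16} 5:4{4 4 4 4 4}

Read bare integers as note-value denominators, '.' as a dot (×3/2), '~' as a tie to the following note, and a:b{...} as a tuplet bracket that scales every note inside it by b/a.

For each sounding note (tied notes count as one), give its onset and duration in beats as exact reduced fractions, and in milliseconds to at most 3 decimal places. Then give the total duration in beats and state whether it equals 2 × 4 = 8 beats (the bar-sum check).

1) 0.0ms=0b +206.54ms=4/7b
2) 206.54ms=4/7b +206.54ms=4/7b
3) 413.081ms=8/7b +206.54ms=4/7b
4) 619.621ms=12/7b +206.54ms=4/7b
5) 826.162ms=16/7b +206.54ms=4/7b
6) 1032.702ms=20/7b +206.54ms=4/7b
7) 1239.243ms=24/7b +103.27ms=2/7b
8) 1342.513ms=26/7b +103.27ms=2/7b
9) 1445.783ms=4b +289.157ms=4/5b
10) 1734.94ms=24/5b +289.157ms=4/5b
11) 2024.096ms=28/5b +289.157ms=4/5b
12) 2313.253ms=32/5b +289.157ms=4/5b
13) 2602.41ms=36/5b +289.157ms=4/5b
Σ=8b of 8 (166bpm 4/4) — PASS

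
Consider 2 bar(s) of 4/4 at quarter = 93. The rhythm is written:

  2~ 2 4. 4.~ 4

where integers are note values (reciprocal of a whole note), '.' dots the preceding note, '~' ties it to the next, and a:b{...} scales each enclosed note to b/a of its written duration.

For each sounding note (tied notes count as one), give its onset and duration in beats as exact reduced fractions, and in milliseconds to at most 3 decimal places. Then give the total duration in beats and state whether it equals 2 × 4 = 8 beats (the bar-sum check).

1) 0.0ms=0b +2580.645ms=4b
2) 2580.645ms=4b +967.742ms=3/2b
3) 3548.387ms=11/2b +1612.903ms=5/2b
Σ=8b of 8 (93bpm 4/4) — PASS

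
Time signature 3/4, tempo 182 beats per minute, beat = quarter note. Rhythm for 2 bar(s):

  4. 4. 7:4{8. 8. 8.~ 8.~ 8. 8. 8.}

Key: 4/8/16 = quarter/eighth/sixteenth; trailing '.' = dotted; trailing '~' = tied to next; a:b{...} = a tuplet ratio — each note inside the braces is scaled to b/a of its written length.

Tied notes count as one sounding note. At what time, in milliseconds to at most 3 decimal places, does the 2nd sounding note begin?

note 2 onset = 3/2b = 494.505ms

1. 0.0ms @ 0 + 494.505ms (3/2)
2. 494.505ms @ 3/2 + 494.505ms (3/2)
3. 989.011ms @ 3 + 141.287ms (3/7)
4. 1130.298ms @ 24/7 + 141.287ms (3/7)
5. 1271.586ms @ 27/7 + 423.862ms (9/7)
6. 1695.447ms @ 36/7 + 141.287ms (3/7)
7. 1836.735ms @ 39/7 + 141.287ms (3/7)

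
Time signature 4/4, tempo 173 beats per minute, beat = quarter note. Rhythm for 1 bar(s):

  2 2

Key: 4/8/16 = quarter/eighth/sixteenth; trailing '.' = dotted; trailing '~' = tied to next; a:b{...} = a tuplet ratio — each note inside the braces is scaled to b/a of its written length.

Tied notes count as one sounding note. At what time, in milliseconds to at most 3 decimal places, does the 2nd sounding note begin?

note 2 onset = 2b = 693.642ms

1. 0.0ms @ 0 + 693.642ms (2)
2. 693.642ms @ 2 + 693.642ms (2)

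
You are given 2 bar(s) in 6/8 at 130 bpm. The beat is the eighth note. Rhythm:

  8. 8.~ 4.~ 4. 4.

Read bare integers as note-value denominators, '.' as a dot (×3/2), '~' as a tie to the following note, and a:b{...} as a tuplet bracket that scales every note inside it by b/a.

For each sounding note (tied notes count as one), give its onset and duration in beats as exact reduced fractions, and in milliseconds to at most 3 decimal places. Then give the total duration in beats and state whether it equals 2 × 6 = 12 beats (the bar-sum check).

1) 0.0ms=0b +692.308ms=3/2b
2) 692.308ms=3/2b +3461.538ms=15/2b
3) 4153.846ms=9b +1384.615ms=3b
Σ=12b of 12 (130bpm 6/8) — PASS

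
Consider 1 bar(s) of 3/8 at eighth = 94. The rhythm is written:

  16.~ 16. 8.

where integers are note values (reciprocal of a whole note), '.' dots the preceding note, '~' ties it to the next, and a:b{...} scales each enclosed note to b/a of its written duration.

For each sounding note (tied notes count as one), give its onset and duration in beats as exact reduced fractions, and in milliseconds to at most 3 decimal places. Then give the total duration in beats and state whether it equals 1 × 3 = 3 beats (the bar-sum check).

1) 0.0ms=0b +957.447ms=3/2b
2) 957.447ms=3/2b +957.447ms=3/2b
Σ=3b of 3 (94bpm 3/8) — PASS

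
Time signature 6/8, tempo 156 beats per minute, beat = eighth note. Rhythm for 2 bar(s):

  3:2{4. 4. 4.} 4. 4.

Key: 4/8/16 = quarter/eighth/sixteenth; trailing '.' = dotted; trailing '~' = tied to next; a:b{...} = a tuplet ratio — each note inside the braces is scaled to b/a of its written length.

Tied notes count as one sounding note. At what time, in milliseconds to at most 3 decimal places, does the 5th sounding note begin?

note 5 onset = 9b = 3461.538ms

1. 0.0ms @ 0 + 769.231ms (2)
2. 769.231ms @ 2 + 769.231ms (2)
3. 1538.462ms @ 4 + 769.231ms (2)
4. 2307.692ms @ 6 + 1153.846ms (3)
5. 3461.538ms @ 9 + 1153.846ms (3)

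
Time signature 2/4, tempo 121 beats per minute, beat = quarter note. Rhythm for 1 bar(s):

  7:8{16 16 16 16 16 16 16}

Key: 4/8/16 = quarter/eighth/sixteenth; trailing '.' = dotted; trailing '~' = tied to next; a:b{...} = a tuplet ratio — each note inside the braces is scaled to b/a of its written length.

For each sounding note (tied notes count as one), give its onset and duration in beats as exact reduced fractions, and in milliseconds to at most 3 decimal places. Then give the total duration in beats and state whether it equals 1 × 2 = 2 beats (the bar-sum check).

1) 0.0ms=0b +141.677ms=2/7b
2) 141.677ms=2/7b +141.677ms=2/7b
3) 283.353ms=4/7b +141.677ms=2/7b
4) 425.03ms=6/7b +141.677ms=2/7b
5) 566.706ms=8/7b +141.677ms=2/7b
6) 708.383ms=10/7b +141.677ms=2/7b
7) 850.059ms=12/7b +141.677ms=2/7b
Σ=2b of 2 (121bpm 2/4) — PASS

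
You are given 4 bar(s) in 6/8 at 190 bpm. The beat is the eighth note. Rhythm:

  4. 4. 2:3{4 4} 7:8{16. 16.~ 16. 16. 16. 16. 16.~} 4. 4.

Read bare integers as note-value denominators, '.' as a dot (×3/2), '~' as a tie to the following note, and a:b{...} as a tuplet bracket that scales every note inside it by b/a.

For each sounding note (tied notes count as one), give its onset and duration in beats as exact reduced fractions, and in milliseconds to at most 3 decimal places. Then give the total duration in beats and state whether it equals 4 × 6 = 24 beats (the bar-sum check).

1) 0.0ms=0b +947.368ms=3b
2) 947.368ms=3b +947.368ms=3b
3) 1894.737ms=6b +947.368ms=3b
4) 2842.105ms=9b +947.368ms=3b
5) 3789.474ms=12b +270.677ms=6/7b
6) 4060.15ms=90/7b +541.353ms=12/7b
7) 4601.504ms=102/7b +270.677ms=6/7b
8) 4872.18ms=108/7b +270.677ms=6/7b
9) 5142.857ms=114/7b +270.677ms=6/7b
10) 5413.534ms=120/7b +1218.045ms=27/7b
11) 6631.579ms=21b +947.368ms=3b
Σ=24b of 24 (190bpm 6/8) — PASS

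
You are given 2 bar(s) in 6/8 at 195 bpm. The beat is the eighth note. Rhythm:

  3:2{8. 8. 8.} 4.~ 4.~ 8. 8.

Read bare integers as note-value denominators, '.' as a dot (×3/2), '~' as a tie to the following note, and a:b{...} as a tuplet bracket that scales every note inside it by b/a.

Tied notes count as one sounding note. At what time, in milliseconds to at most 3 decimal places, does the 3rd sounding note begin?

note 3 onset = 2b = 615.385ms

1. 0.0ms @ 0 + 307.692ms (1)
2. 307.692ms @ 1 + 307.692ms (1)
3. 615.385ms @ 2 + 307.692ms (1)
4. 923.077ms @ 3 + 2307.692ms (15/2)
5. 3230.769ms @ 21/2 + 461.538ms (3/2)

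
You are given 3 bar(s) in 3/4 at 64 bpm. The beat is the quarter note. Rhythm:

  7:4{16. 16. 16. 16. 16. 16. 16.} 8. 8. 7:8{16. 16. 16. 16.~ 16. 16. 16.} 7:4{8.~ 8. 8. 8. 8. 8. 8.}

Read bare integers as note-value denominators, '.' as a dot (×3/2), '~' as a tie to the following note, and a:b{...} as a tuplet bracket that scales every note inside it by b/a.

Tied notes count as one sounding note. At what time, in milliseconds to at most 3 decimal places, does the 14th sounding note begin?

1. 0.0ms @ 0 + 200.893ms (3/14)
2. 200.893ms @ 3/14 + 200.893ms (3/14)
3. 401.786ms @ 3/7 + 200.893ms (3/14)
4. 602.679ms @ 9/14 + 200.893ms (3/14)
5. 803.571ms @ 6/7 + 200.893ms (3/14)
6. 1004.464ms @ 15/14 + 200.893ms (3/14)
7. 1205.357ms @ 9/7 + 200.893ms (3/14)
8. 1406.25ms @ 3/2 + 703.125ms (3/4)
9. 2109.375ms @ 9/4 + 703.125ms (3/4)
10. 2812.5ms @ 3 + 401.786ms (3/7)
11. 3214.286ms @ 24/7 + 401.786ms (3/7)
12. 3616.071ms @ 27/7 + 401.786ms (3/7)
13. 4017.857ms @ 30/7 + 803.571ms (6/7)
14. 4821.429ms @ 36/7 + 401.786ms (3/7)
15. 5223.214ms @ 39/7 + 401.786ms (3/7)
16. 5625.0ms @ 6 + 803.571ms (6/7)
17. 6428.571ms @ 48/7 + 401.786ms (3/7)
18. 6830.357ms @ 51/7 + 401.786ms (3/7)
19. 7232.143ms @ 54/7 + 401.786ms (3/7)
20. 7633.929ms @ 57/7 + 401.786ms (3/7)
21. 8035.714ms @ 60/7 + 401.786ms (3/7)

note 14 onset = 36/7b = 4821.429ms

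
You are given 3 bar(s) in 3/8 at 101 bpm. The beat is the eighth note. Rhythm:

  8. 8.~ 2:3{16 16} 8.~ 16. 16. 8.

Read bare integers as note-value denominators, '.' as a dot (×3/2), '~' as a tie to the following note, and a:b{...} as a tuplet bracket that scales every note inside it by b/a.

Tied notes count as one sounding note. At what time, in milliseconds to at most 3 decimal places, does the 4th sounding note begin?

1. 0.0ms @ 0 + 891.089ms (3/2)
2. 891.089ms @ 3/2 + 1336.634ms (9/4)
3. 2227.723ms @ 15/4 + 445.545ms (3/4)
4. 2673.267ms @ 9/2 + 1336.634ms (9/4)
5. 4009.901ms @ 27/4 + 445.545ms (3/4)
6. 4455.446ms @ 15/2 + 891.089ms (3/2)

note 4 onset = 9/2b = 2673.267ms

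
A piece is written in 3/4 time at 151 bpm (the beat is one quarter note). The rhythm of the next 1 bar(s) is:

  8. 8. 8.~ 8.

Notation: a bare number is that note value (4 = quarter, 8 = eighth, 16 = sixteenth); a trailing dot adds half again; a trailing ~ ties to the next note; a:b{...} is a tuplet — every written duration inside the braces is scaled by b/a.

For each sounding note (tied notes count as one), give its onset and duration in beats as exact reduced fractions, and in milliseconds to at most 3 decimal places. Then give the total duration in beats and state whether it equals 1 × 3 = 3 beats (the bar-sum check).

1) 0.0ms=0b +298.013ms=3/4b
2) 298.013ms=3/4b +298.013ms=3/4b
3) 596.026ms=3/2b +596.026ms=3/2b
Σ=3b of 3 (151bpm 3/4) — PASS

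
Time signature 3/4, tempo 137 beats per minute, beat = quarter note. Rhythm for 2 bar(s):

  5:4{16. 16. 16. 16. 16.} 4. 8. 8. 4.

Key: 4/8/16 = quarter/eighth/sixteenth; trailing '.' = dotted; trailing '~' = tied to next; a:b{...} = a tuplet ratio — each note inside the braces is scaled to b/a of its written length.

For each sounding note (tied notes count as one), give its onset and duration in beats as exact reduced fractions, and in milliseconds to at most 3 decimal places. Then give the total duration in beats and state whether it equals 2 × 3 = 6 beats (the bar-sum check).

1) 0.0ms=0b +131.387ms=3/10b
2) 131.387ms=3/10b +131.387ms=3/10b
3) 262.774ms=3/5b +131.387ms=3/10b
4) 394.161ms=9/10b +131.387ms=3/10b
5) 525.547ms=6/5b +131.387ms=3/10b
6) 656.934ms=3/2b +656.934ms=3/2b
7) 1313.869ms=3b +328.467ms=3/4b
8) 1642.336ms=15/4b +328.467ms=3/4b
9) 1970.803ms=9/2b +656.934ms=3/2b
Σ=6b of 6 (137bpm 3/4) — PASS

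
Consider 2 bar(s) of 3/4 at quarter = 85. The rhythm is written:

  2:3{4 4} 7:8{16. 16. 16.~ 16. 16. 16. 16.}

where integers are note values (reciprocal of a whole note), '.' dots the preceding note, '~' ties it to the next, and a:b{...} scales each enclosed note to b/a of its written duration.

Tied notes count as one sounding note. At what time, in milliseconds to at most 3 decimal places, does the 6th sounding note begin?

note 6 onset = 33/7b = 3327.731ms

1. 0.0ms @ 0 + 1058.824ms (3/2)
2. 1058.824ms @ 3/2 + 1058.824ms (3/2)
3. 2117.647ms @ 3 + 302.521ms (3/7)
4. 2420.168ms @ 24/7 + 302.521ms (3/7)
5. 2722.689ms @ 27/7 + 605.042ms (6/7)
6. 3327.731ms @ 33/7 + 302.521ms (3/7)
7. 3630.252ms @ 36/7 + 302.521ms (3/7)
8. 3932.773ms @ 39/7 + 302.521ms (3/7)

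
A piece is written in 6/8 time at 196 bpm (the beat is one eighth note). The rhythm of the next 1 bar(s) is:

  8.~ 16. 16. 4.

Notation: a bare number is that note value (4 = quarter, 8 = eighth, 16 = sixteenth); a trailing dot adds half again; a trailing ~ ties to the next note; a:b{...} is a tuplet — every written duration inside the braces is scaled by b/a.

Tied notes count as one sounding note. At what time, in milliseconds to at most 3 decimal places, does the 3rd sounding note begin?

1. 0.0ms @ 0 + 688.776ms (9/4)
2. 688.776ms @ 9/4 + 229.592ms (3/4)
3. 918.367ms @ 3 + 918.367ms (3)

note 3 onset = 3b = 918.367ms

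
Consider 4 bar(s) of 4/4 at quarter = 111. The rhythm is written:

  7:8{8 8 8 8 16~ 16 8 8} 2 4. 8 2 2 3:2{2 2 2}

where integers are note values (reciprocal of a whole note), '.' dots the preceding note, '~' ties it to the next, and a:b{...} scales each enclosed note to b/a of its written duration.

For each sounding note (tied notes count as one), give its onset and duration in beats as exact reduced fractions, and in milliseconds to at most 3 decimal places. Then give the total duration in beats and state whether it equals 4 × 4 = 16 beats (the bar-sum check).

1) 0.0ms=0b +308.88ms=4/7b
2) 308.88ms=4/7b +308.88ms=4/7b
3) 617.761ms=8/7b +308.88ms=4/7b
4) 926.641ms=12/7b +308.88ms=4/7b
5) 1235.521ms=16/7b +308.88ms=4/7b
6) 1544.402ms=20/7b +308.88ms=4/7b
7) 1853.282ms=24/7b +308.88ms=4/7b
8) 2162.162ms=4b +1081.081ms=2b
9) 3243.243ms=6b +810.811ms=3/2b
10) 4054.054ms=15/2b +270.27ms=1/2b
11) 4324.324ms=8b +1081.081ms=2b
12) 5405.405ms=10b +1081.081ms=2b
13) 6486.486ms=12b +720.721ms=4/3b
14) 7207.207ms=40/3b +720.721ms=4/3b
15) 7927.928ms=44/3b +720.721ms=4/3b
Σ=16b of 16 (111bpm 4/4) — PASS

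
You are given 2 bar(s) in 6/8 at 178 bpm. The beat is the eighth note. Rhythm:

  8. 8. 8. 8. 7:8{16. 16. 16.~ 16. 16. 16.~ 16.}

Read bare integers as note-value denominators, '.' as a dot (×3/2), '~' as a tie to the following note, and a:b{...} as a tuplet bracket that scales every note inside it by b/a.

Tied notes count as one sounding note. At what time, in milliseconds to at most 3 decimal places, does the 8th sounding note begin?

note 8 onset = 66/7b = 3178.17ms

1. 0.0ms @ 0 + 505.618ms (3/2)
2. 505.618ms @ 3/2 + 505.618ms (3/2)
3. 1011.236ms @ 3 + 505.618ms (3/2)
4. 1516.854ms @ 9/2 + 505.618ms (3/2)
5. 2022.472ms @ 6 + 288.925ms (6/7)
6. 2311.396ms @ 48/7 + 288.925ms (6/7)
7. 2600.321ms @ 54/7 + 577.849ms (12/7)
8. 3178.17ms @ 66/7 + 288.925ms (6/7)
9. 3467.095ms @ 72/7 + 577.849ms (12/7)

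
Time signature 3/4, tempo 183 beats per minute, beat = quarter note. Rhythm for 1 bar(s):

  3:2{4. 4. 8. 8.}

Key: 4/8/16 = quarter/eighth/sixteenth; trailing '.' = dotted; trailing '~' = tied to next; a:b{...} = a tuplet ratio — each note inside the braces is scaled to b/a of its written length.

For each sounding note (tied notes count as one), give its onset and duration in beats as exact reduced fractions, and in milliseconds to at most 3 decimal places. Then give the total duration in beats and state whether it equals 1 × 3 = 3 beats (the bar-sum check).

1) 0.0ms=0b +327.869ms=1b
2) 327.869ms=1b +327.869ms=1b
3) 655.738ms=2b +163.934ms=1/2b
4) 819.672ms=5/2b +163.934ms=1/2b
Σ=3b of 3 (183bpm 3/4) — PASS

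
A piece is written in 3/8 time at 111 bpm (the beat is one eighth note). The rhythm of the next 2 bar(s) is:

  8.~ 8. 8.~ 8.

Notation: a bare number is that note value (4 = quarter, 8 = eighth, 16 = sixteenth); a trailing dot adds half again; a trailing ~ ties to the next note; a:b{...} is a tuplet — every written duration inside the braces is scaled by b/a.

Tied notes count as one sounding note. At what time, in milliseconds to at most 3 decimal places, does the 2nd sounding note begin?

note 2 onset = 3b = 1621.622ms

1. 0.0ms @ 0 + 1621.622ms (3)
2. 1621.622ms @ 3 + 1621.622ms (3)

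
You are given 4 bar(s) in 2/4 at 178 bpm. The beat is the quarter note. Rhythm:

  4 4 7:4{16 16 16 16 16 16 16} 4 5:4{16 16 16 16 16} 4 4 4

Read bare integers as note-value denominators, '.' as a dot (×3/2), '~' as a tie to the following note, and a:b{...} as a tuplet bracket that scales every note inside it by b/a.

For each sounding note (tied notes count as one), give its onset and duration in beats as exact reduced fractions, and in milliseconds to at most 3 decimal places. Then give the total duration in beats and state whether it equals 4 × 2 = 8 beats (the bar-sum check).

1) 0.0ms=0b +337.079ms=1b
2) 337.079ms=1b +337.079ms=1b
3) 674.157ms=2b +48.154ms=1/7b
4) 722.311ms=15/7b +48.154ms=1/7b
5) 770.465ms=16/7b +48.154ms=1/7b
6) 818.62ms=17/7b +48.154ms=1/7b
7) 866.774ms=18/7b +48.154ms=1/7b
8) 914.928ms=19/7b +48.154ms=1/7b
9) 963.082ms=20/7b +48.154ms=1/7b
10) 1011.236ms=3b +337.079ms=1b
11) 1348.315ms=4b +67.416ms=1/5b
12) 1415.73ms=21/5b +67.416ms=1/5b
13) 1483.146ms=22/5b +67.416ms=1/5b
14) 1550.562ms=23/5b +67.416ms=1/5b
15) 1617.978ms=24/5b +67.416ms=1/5b
16) 1685.393ms=5b +337.079ms=1b
17) 2022.472ms=6b +337.079ms=1b
18) 2359.551ms=7b +337.079ms=1b
Σ=8b of 8 (178bpm 2/4) — PASS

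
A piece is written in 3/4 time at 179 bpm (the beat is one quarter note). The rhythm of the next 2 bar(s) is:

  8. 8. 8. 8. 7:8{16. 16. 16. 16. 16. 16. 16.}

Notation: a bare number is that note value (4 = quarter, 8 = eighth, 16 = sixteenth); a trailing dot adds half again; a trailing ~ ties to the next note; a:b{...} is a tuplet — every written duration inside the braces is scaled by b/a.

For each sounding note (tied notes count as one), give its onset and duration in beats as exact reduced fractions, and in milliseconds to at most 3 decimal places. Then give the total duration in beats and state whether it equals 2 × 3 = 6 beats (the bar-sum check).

1) 0.0ms=0b +251.397ms=3/4b
2) 251.397ms=3/4b +251.397ms=3/4b
3) 502.793ms=3/2b +251.397ms=3/4b
4) 754.19ms=9/4b +251.397ms=3/4b
5) 1005.587ms=3b +143.655ms=3/7b
6) 1149.242ms=24/7b +143.655ms=3/7b
7) 1292.897ms=27/7b +143.655ms=3/7b
8) 1436.552ms=30/7b +143.655ms=3/7b
9) 1580.208ms=33/7b +143.655ms=3/7b
10) 1723.863ms=36/7b +143.655ms=3/7b
11) 1867.518ms=39/7b +143.655ms=3/7b
Σ=6b of 6 (179bpm 3/4) — PASS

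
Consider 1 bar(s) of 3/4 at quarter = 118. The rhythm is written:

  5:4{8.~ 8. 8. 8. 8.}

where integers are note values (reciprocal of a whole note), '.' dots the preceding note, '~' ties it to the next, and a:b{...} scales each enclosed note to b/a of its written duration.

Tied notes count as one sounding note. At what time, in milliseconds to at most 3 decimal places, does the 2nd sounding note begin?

1. 0.0ms @ 0 + 610.169ms (6/5)
2. 610.169ms @ 6/5 + 305.085ms (3/5)
3. 915.254ms @ 9/5 + 305.085ms (3/5)
4. 1220.339ms @ 12/5 + 305.085ms (3/5)

note 2 onset = 6/5b = 610.169ms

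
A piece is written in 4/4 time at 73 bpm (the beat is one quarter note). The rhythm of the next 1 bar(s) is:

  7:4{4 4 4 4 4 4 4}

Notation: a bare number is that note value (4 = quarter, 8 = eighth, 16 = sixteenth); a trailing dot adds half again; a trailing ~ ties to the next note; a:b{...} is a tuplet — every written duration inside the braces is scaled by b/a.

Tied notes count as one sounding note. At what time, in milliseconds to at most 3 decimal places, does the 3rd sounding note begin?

note 3 onset = 8/7b = 939.335ms

1. 0.0ms @ 0 + 469.667ms (4/7)
2. 469.667ms @ 4/7 + 469.667ms (4/7)
3. 939.335ms @ 8/7 + 469.667ms (4/7)
4. 1409.002ms @ 12/7 + 469.667ms (4/7)
5. 1878.669ms @ 16/7 + 469.667ms (4/7)
6. 2348.337ms @ 20/7 + 469.667ms (4/7)
7. 2818.004ms @ 24/7 + 469.667ms (4/7)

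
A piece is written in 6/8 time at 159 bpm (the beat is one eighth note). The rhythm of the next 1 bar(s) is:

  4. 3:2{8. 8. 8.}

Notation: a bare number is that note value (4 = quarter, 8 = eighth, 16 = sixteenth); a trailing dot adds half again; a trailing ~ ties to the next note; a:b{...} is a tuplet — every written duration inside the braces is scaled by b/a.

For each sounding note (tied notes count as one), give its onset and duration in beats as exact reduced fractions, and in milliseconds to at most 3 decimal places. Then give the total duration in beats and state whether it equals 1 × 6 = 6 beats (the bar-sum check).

1) 0.0ms=0b +1132.075ms=3b
2) 1132.075ms=3b +377.358ms=1b
3) 1509.434ms=4b +377.358ms=1b
4) 1886.792ms=5b +377.358ms=1b
Σ=6b of 6 (159bpm 6/8) — PASS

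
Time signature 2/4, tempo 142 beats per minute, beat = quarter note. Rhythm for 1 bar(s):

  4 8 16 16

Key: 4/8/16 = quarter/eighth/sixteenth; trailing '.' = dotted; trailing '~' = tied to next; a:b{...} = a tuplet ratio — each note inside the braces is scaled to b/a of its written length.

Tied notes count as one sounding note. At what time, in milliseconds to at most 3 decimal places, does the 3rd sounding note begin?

1. 0.0ms @ 0 + 422.535ms (1)
2. 422.535ms @ 1 + 211.268ms (1/2)
3. 633.803ms @ 3/2 + 105.634ms (1/4)
4. 739.437ms @ 7/4 + 105.634ms (1/4)

note 3 onset = 3/2b = 633.803ms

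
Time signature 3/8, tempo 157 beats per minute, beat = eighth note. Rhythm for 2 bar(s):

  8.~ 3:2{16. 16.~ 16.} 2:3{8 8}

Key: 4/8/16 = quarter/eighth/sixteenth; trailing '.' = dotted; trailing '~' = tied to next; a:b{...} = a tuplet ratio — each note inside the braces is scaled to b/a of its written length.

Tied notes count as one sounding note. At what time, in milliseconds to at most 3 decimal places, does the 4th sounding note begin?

1. 0.0ms @ 0 + 764.331ms (2)
2. 764.331ms @ 2 + 382.166ms (1)
3. 1146.497ms @ 3 + 573.248ms (3/2)
4. 1719.745ms @ 9/2 + 573.248ms (3/2)

note 4 onset = 9/2b = 1719.745ms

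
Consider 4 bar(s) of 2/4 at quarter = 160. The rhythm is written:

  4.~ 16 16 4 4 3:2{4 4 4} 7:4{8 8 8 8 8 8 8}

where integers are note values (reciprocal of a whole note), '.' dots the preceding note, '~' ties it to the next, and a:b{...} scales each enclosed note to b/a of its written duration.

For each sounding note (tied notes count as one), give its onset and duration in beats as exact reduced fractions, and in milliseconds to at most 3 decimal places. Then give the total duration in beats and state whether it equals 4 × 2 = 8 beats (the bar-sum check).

1) 0.0ms=0b +656.25ms=7/4b
2) 656.25ms=7/4b +93.75ms=1/4b
3) 750.0ms=2b +375.0ms=1b
4) 1125.0ms=3b +375.0ms=1b
5) 1500.0ms=4b +250.0ms=2/3b
6) 1750.0ms=14/3b +250.0ms=2/3b
7) 2000.0ms=16/3b +250.0ms=2/3b
8) 2250.0ms=6b +107.143ms=2/7b
9) 2357.143ms=44/7b +107.143ms=2/7b
10) 2464.286ms=46/7b +107.143ms=2/7b
11) 2571.429ms=48/7b +107.143ms=2/7b
12) 2678.571ms=50/7b +107.143ms=2/7b
13) 2785.714ms=52/7b +107.143ms=2/7b
14) 2892.857ms=54/7b +107.143ms=2/7b
Σ=8b of 8 (160bpm 2/4) — PASS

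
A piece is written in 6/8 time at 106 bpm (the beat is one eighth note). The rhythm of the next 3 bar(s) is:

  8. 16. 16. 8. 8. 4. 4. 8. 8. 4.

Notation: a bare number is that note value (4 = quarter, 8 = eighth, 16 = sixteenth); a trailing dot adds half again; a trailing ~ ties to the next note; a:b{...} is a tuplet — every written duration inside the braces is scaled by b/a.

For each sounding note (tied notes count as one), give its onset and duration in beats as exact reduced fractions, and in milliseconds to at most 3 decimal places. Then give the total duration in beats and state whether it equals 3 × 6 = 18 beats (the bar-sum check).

1) 0.0ms=0b +849.057ms=3/2b
2) 849.057ms=3/2b +424.528ms=3/4b
3) 1273.585ms=9/4b +424.528ms=3/4b
4) 1698.113ms=3b +849.057ms=3/2b
5) 2547.17ms=9/2b +849.057ms=3/2b
6) 3396.226ms=6b +1698.113ms=3b
7) 5094.34ms=9b +1698.113ms=3b
8) 6792.453ms=12b +849.057ms=3/2b
9) 7641.509ms=27/2b +849.057ms=3/2b
10) 8490.566ms=15b +1698.113ms=3b
Σ=18b of 18 (106bpm 6/8) — PASS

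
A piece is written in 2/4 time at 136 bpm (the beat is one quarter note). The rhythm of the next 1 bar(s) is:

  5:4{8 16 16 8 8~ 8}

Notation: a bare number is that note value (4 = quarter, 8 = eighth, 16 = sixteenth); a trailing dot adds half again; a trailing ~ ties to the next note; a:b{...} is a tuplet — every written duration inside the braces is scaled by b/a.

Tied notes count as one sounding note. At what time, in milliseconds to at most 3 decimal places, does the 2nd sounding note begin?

note 2 onset = 2/5b = 176.471ms

1. 0.0ms @ 0 + 176.471ms (2/5)
2. 176.471ms @ 2/5 + 88.235ms (1/5)
3. 264.706ms @ 3/5 + 88.235ms (1/5)
4. 352.941ms @ 4/5 + 176.471ms (2/5)
5. 529.412ms @ 6/5 + 352.941ms (4/5)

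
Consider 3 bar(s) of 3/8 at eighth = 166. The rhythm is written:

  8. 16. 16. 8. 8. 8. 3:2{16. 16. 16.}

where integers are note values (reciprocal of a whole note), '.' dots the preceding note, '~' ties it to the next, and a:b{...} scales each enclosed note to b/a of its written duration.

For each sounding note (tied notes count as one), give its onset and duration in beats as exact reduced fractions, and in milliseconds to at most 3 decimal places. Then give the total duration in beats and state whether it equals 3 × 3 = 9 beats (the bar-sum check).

1) 0.0ms=0b +542.169ms=3/2b
2) 542.169ms=3/2b +271.084ms=3/4b
3) 813.253ms=9/4b +271.084ms=3/4b
4) 1084.337ms=3b +542.169ms=3/2b
5) 1626.506ms=9/2b +542.169ms=3/2b
6) 2168.675ms=6b +542.169ms=3/2b
7) 2710.843ms=15/2b +180.723ms=1/2b
8) 2891.566ms=8b +180.723ms=1/2b
9) 3072.289ms=17/2b +180.723ms=1/2b
Σ=9b of 9 (166bpm 3/8) — PASS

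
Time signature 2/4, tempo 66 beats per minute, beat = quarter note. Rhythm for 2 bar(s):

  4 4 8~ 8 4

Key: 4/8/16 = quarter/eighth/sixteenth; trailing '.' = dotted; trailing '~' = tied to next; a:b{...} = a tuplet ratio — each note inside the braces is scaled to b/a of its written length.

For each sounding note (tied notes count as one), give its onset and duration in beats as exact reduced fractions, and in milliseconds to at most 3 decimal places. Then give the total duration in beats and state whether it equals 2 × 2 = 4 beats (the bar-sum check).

1) 0.0ms=0b +909.091ms=1b
2) 909.091ms=1b +909.091ms=1b
3) 1818.182ms=2b +909.091ms=1b
4) 2727.273ms=3b +909.091ms=1b
Σ=4b of 4 (66bpm 2/4) — PASS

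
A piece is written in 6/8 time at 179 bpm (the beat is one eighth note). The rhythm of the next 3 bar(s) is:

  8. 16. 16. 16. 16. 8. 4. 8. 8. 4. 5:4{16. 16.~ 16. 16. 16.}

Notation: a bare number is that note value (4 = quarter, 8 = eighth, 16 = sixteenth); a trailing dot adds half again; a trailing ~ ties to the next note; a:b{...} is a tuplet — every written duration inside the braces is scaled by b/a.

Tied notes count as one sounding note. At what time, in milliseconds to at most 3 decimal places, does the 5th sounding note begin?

1. 0.0ms @ 0 + 502.793ms (3/2)
2. 502.793ms @ 3/2 + 251.397ms (3/4)
3. 754.19ms @ 9/4 + 251.397ms (3/4)
4. 1005.587ms @ 3 + 251.397ms (3/4)
5. 1256.983ms @ 15/4 + 251.397ms (3/4)
6. 1508.38ms @ 9/2 + 502.793ms (3/2)
7. 2011.173ms @ 6 + 1005.587ms (3)
8. 3016.76ms @ 9 + 502.793ms (3/2)
9. 3519.553ms @ 21/2 + 502.793ms (3/2)
10. 4022.346ms @ 12 + 1005.587ms (3)
11. 5027.933ms @ 15 + 201.117ms (3/5)
12. 5229.05ms @ 78/5 + 402.235ms (6/5)
13. 5631.285ms @ 84/5 + 201.117ms (3/5)
14. 5832.402ms @ 87/5 + 201.117ms (3/5)

note 5 onset = 15/4b = 1256.983ms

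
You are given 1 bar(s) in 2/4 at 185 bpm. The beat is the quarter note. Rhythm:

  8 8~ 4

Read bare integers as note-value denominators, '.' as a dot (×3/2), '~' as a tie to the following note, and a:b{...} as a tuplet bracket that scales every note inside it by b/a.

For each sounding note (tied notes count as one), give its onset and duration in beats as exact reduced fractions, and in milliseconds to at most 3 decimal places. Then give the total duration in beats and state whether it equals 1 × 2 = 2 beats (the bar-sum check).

1) 0.0ms=0b +162.162ms=1/2b
2) 162.162ms=1/2b +486.486ms=3/2b
Σ=2b of 2 (185bpm 2/4) — PASS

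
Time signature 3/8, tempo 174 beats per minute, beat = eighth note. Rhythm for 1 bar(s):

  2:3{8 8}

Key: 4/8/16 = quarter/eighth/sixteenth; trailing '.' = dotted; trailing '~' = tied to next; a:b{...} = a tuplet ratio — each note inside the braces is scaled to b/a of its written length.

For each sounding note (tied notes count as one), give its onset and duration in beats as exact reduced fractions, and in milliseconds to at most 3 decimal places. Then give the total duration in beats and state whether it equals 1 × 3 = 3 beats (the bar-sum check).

1) 0.0ms=0b +517.241ms=3/2b
2) 517.241ms=3/2b +517.241ms=3/2b
Σ=3b of 3 (174bpm 3/8) — PASS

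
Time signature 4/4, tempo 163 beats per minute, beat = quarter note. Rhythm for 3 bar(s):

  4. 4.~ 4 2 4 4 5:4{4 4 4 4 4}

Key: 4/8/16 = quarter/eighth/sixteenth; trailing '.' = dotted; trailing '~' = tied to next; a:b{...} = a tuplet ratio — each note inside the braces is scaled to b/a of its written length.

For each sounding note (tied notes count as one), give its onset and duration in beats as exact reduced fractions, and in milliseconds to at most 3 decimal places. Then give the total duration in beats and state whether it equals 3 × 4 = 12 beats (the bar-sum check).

1) 0.0ms=0b +552.147ms=3/2b
2) 552.147ms=3/2b +920.245ms=5/2b
3) 1472.393ms=4b +736.196ms=2b
4) 2208.589ms=6b +368.098ms=1b
5) 2576.687ms=7b +368.098ms=1b
6) 2944.785ms=8b +294.479ms=4/5b
7) 3239.264ms=44/5b +294.479ms=4/5b
8) 3533.742ms=48/5b +294.479ms=4/5b
9) 3828.221ms=52/5b +294.479ms=4/5b
10) 4122.699ms=56/5b +294.479ms=4/5b
Σ=12b of 12 (163bpm 4/4) — PASS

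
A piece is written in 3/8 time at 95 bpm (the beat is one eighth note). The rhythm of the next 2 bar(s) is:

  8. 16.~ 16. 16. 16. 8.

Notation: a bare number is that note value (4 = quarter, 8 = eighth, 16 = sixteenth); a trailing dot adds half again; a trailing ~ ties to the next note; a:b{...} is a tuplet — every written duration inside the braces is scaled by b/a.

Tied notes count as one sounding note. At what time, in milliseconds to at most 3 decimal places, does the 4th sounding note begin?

note 4 onset = 15/4b = 2368.421ms

1. 0.0ms @ 0 + 947.368ms (3/2)
2. 947.368ms @ 3/2 + 947.368ms (3/2)
3. 1894.737ms @ 3 + 473.684ms (3/4)
4. 2368.421ms @ 15/4 + 473.684ms (3/4)
5. 2842.105ms @ 9/2 + 947.368ms (3/2)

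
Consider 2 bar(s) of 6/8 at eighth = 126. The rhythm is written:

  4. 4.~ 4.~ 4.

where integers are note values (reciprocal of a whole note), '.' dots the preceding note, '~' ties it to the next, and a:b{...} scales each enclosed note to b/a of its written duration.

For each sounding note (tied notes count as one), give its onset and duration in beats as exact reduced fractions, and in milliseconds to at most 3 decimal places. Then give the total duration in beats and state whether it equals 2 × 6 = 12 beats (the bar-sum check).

1) 0.0ms=0b +1428.571ms=3b
2) 1428.571ms=3b +4285.714ms=9b
Σ=12b of 12 (126bpm 6/8) — PASS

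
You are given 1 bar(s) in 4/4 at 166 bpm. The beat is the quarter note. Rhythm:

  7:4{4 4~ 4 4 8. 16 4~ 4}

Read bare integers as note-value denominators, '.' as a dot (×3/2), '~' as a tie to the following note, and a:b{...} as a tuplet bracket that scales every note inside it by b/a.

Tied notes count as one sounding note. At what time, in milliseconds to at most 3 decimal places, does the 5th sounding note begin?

note 5 onset = 19/7b = 981.067ms

1. 0.0ms @ 0 + 206.54ms (4/7)
2. 206.54ms @ 4/7 + 413.081ms (8/7)
3. 619.621ms @ 12/7 + 206.54ms (4/7)
4. 826.162ms @ 16/7 + 154.905ms (3/7)
5. 981.067ms @ 19/7 + 51.635ms (1/7)
6. 1032.702ms @ 20/7 + 413.081ms (8/7)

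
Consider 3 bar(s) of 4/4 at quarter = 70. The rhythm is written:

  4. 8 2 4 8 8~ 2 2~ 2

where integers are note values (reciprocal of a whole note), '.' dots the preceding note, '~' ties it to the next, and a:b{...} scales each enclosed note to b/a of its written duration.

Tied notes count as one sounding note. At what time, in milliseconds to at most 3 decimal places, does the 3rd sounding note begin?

1. 0.0ms @ 0 + 1285.714ms (3/2)
2. 1285.714ms @ 3/2 + 428.571ms (1/2)
3. 1714.286ms @ 2 + 1714.286ms (2)
4. 3428.571ms @ 4 + 857.143ms (1)
5. 4285.714ms @ 5 + 428.571ms (1/2)
6. 4714.286ms @ 11/2 + 2142.857ms (5/2)
7. 6857.143ms @ 8 + 3428.571ms (4)

note 3 onset = 2b = 1714.286ms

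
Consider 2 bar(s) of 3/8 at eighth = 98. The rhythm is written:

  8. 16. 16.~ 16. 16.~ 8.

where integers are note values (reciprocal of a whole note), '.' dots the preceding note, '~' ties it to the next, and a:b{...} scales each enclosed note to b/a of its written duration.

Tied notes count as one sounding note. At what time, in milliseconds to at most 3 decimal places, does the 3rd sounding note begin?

1. 0.0ms @ 0 + 918.367ms (3/2)
2. 918.367ms @ 3/2 + 459.184ms (3/4)
3. 1377.551ms @ 9/4 + 918.367ms (3/2)
4. 2295.918ms @ 15/4 + 1377.551ms (9/4)

note 3 onset = 9/4b = 1377.551ms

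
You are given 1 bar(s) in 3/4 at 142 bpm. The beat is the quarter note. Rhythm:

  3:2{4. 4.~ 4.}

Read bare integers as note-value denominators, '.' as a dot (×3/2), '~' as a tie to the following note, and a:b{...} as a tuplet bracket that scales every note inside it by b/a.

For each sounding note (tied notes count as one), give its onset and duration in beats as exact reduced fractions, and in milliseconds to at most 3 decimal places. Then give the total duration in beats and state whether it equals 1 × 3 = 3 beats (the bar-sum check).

1) 0.0ms=0b +422.535ms=1b
2) 422.535ms=1b +845.07ms=2b
Σ=3b of 3 (142bpm 3/4) — PASS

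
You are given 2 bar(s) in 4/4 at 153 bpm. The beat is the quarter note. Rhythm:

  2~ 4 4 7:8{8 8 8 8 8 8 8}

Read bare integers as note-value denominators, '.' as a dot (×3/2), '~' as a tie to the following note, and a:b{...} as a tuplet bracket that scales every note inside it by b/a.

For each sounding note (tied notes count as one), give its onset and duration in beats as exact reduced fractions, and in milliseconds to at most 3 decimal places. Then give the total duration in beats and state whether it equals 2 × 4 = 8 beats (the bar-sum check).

1) 0.0ms=0b +1176.471ms=3b
2) 1176.471ms=3b +392.157ms=1b
3) 1568.627ms=4b +224.09ms=4/7b
4) 1792.717ms=32/7b +224.09ms=4/7b
5) 2016.807ms=36/7b +224.09ms=4/7b
6) 2240.896ms=40/7b +224.09ms=4/7b
7) 2464.986ms=44/7b +224.09ms=4/7b
8) 2689.076ms=48/7b +224.09ms=4/7b
9) 2913.165ms=52/7b +224.09ms=4/7b
Σ=8b of 8 (153bpm 4/4) — PASS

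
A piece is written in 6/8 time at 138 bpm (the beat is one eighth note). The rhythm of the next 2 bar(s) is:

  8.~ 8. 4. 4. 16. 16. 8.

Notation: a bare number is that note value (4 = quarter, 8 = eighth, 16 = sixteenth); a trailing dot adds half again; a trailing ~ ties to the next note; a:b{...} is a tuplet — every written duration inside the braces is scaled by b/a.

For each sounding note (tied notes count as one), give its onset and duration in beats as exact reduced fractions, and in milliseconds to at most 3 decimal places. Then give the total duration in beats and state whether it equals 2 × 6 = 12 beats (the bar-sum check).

1) 0.0ms=0b +1304.348ms=3b
2) 1304.348ms=3b +1304.348ms=3b
3) 2608.696ms=6b +1304.348ms=3b
4) 3913.043ms=9b +326.087ms=3/4b
5) 4239.13ms=39/4b +326.087ms=3/4b
6) 4565.217ms=21/2b +652.174ms=3/2b
Σ=12b of 12 (138bpm 6/8) — PASS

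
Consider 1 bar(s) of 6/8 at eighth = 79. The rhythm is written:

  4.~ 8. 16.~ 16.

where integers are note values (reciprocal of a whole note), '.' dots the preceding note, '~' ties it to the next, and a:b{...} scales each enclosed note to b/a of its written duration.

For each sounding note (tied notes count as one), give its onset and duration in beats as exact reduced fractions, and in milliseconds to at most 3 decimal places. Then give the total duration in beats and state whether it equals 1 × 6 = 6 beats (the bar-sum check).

1) 0.0ms=0b +3417.722ms=9/2b
2) 3417.722ms=9/2b +1139.241ms=3/2b
Σ=6b of 6 (79bpm 6/8) — PASS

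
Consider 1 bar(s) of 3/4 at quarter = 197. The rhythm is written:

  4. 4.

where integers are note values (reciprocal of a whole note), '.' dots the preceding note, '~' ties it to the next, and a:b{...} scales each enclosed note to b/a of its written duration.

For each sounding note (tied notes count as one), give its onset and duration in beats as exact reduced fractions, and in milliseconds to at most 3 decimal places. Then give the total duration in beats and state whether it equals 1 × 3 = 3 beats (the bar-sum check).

1) 0.0ms=0b +456.853ms=3/2b
2) 456.853ms=3/2b +456.853ms=3/2b
Σ=3b of 3 (197bpm 3/4) — PASS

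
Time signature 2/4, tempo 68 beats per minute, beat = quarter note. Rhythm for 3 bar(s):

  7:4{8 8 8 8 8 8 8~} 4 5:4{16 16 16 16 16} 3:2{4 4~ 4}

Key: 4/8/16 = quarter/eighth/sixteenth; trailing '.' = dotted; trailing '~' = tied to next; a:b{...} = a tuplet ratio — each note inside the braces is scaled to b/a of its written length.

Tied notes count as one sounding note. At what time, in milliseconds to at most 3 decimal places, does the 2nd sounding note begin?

1. 0.0ms @ 0 + 252.101ms (2/7)
2. 252.101ms @ 2/7 + 252.101ms (2/7)
3. 504.202ms @ 4/7 + 252.101ms (2/7)
4. 756.303ms @ 6/7 + 252.101ms (2/7)
5. 1008.403ms @ 8/7 + 252.101ms (2/7)
6. 1260.504ms @ 10/7 + 252.101ms (2/7)
7. 1512.605ms @ 12/7 + 1134.454ms (9/7)
8. 2647.059ms @ 3 + 176.471ms (1/5)
9. 2823.529ms @ 16/5 + 176.471ms (1/5)
10. 3000.0ms @ 17/5 + 176.471ms (1/5)
11. 3176.471ms @ 18/5 + 176.471ms (1/5)
12. 3352.941ms @ 19/5 + 176.471ms (1/5)
13. 3529.412ms @ 4 + 588.235ms (2/3)
14. 4117.647ms @ 14/3 + 1176.471ms (4/3)

note 2 onset = 2/7b = 252.101ms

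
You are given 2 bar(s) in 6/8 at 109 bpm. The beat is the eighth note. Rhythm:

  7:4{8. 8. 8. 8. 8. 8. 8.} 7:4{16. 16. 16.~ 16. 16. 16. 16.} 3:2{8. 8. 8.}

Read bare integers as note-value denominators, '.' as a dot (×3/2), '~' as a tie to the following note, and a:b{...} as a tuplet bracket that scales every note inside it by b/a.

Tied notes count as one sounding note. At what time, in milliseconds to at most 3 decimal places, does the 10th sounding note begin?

1. 0.0ms @ 0 + 471.822ms (6/7)
2. 471.822ms @ 6/7 + 471.822ms (6/7)
3. 943.644ms @ 12/7 + 471.822ms (6/7)
4. 1415.465ms @ 18/7 + 471.822ms (6/7)
5. 1887.287ms @ 24/7 + 471.822ms (6/7)
6. 2359.109ms @ 30/7 + 471.822ms (6/7)
7. 2830.931ms @ 36/7 + 471.822ms (6/7)
8. 3302.752ms @ 6 + 235.911ms (3/7)
9. 3538.663ms @ 45/7 + 235.911ms (3/7)
10. 3774.574ms @ 48/7 + 471.822ms (6/7)
11. 4246.396ms @ 54/7 + 235.911ms (3/7)
12. 4482.307ms @ 57/7 + 235.911ms (3/7)
13. 4718.218ms @ 60/7 + 235.911ms (3/7)
14. 4954.128ms @ 9 + 550.459ms (1)
15. 5504.587ms @ 10 + 550.459ms (1)
16. 6055.046ms @ 11 + 550.459ms (1)

note 10 onset = 48/7b = 3774.574ms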